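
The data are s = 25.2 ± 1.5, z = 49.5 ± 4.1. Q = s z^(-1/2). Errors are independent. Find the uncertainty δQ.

0.260

Q is a product of powers, so relative uncertainties combine in quadrature:
  (1·δs/s)² = (1×0.0595)² = 0.00354;  (−½·δz/z)² = (-0.5×0.0828)² = 0.00172
δQ/Q = √(0.00526) = 0.0725
Q = 3.58, so δQ = 0.0725 × 3.58 = 0.260.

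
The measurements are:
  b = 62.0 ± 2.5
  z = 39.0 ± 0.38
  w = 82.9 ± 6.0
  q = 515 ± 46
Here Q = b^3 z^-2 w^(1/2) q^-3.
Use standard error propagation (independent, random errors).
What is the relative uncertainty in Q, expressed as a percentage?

29.7%

Each factor contributes (exponent × relative error)² to (δQ/Q)²:
  (3·δb/b)² = (3×0.0403)² = 0.0146;  (-2·δz/z)² = (-2×0.00974)² = 0.000380;  (½·δw/w)² = (0.5×0.0724)² = 0.00131;  (-3·δq/q)² = (-3×0.0893)² = 0.0718
δQ/Q = √(0.0881) = 0.297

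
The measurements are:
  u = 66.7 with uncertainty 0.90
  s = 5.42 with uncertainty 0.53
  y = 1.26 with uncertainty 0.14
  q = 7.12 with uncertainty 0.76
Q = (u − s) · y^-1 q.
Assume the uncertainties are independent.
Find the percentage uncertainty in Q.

15.5%

Let w = u − s = 61.3. δw = √(δu² + δs²) = √(0.810 + 0.281) = 1.04, so δw/w = 0.0170.
Q is then a monomial in w, y, q:
δQ/Q = √((δw/w)² + (-1·δy/y)² + (1·δq/q)²) = √(0.000291 + 0.0123 + 0.0114) = 0.155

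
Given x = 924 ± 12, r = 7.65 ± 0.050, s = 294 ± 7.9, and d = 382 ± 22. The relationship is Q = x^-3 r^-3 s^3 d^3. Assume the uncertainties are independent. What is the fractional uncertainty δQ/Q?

0.196

Products/powers → add relative errors in quadrature, weighted by exponent:
  (-3·δx/x)² = (-3×0.0130)² = 0.00152;  (-3·δr/r)² = (-3×0.00654)² = 0.000384;  (3·δs/s)² = (3×0.0269)² = 0.00650;  (3·δd/d)² = (3×0.0576)² = 0.0299
δQ/Q = √(0.0383) = 0.196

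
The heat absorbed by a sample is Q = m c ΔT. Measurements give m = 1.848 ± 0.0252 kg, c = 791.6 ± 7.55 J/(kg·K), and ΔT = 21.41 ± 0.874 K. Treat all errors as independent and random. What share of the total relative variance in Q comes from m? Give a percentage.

(δQ/Q)² = (1·δm/m)² + (1·δc/c)² + (1·δΔT/ΔT)²
  m term: (1×0.0136)² = 0.000186
  c term: (1×0.00954)² = 9.1e-05
  ΔT term: (1×0.0408)² = 0.00167
Total = 0.00194. Share from m = 0.000186/0.00194 = 0.0957.

9.57%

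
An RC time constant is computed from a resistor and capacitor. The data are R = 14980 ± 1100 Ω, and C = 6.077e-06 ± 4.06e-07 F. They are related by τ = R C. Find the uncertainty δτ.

0.00904 s

Each factor contributes (exponent × relative error)² to (δτ/τ)²:
  (1·δR/R)² = (1×0.0734)² = 0.00539;  (1·δC/C)² = (1×0.0668)² = 0.00446
δτ/τ = √(0.00986) = 0.0993
τ = 0.09103 s, so δτ = 0.0993 × 0.09103 = 0.00904 s.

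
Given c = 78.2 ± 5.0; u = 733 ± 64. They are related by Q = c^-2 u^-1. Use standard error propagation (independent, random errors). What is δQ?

3.45e-08

For a monomial Q ∝ c^-2, u^-1, fractional errors add in quadrature:
  (-2·δc/c)² = (-2×0.0639)² = 0.0164;  (-1·δu/u)² = (-1×0.0873)² = 0.00762
δQ/Q = √(0.0240) = 0.155
Q = 2.23e-07, so δQ = 0.155 × 2.23e-07 = 3.45e-08.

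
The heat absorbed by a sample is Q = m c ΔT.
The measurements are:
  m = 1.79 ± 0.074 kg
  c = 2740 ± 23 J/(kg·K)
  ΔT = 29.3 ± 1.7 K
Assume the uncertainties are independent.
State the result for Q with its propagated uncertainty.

Q is a product of powers, so relative uncertainties combine in quadrature:
  (1·δm/m)² = (1×0.0413)² = 0.00171;  (1·δc/c)² = (1×0.00839)² = 7.05e-05;  (1·δΔT/ΔT)² = (1×0.0580)² = 0.00337
δQ/Q = √(0.00515) = 0.0717
Q = 1.44e+05 J, so δQ = 0.0717 × 1.44e+05 = 10300 J.

(1.44 ± 0.103) × 10^5 J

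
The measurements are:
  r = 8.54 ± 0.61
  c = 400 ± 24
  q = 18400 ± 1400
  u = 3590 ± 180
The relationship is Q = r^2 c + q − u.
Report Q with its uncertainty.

Let p = r^2·c = 29200. δp/p = √((2·δr/r)² + (1·δc/c)²) = √(0.0204 + 0.00360) = 0.155, so δp = 4520.
Q = p + q − u: δQ = √(δp² + δq² + δu²) = √(2.04e+07 + 1.96e+06 + 32400) = 4740
Q = 44000.

44000 ± 4740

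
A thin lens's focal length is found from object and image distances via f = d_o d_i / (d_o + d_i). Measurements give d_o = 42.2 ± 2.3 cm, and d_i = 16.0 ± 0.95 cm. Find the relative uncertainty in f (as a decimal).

∂f/∂d_o = (d_i/(d_o+d_i))² = 0.0756;  ∂f/∂d_i = (d_o/(d_o+d_i))² = 0.526
δf = √((∂f/∂d_o · δd_o)² + (∂f/∂d_i · δd_i)²) = √(0.0302 + 0.249) = 0.529 cm
f = 11.6 cm, so δf/f = 0.529/11.6 = 0.0456.

0.0456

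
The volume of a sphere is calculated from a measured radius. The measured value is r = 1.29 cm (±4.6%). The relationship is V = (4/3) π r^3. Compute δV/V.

0.138

V ∝ r^3, so δV/V = |3| · δr/r = 3 × 0.0460 = 0.138.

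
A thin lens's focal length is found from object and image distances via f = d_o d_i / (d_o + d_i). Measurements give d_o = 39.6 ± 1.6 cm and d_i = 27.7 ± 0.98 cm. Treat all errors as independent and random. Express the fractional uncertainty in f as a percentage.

2.66%

∂f/∂d_o = (d_i/(d_o+d_i))² = 0.169;  ∂f/∂d_i = (d_o/(d_o+d_i))² = 0.346
δf = √((∂f/∂d_o · δd_o)² + (∂f/∂d_i · δd_i)²) = √(0.0735 + 0.115) = 0.434 cm
f = 16.3 cm, so δf/f = 0.434/16.3 = 0.0266.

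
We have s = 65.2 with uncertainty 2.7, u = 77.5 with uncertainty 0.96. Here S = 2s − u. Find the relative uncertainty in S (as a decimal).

0.104

Sums and differences: (δS)² = Σ (cᵢ δxᵢ)².
  (2·δs)² = 29.2;  (δu)² = 0.922
δS = √(30.1) = 5.48
S = 52.9, so δS/S = 5.48/52.9 = 0.104.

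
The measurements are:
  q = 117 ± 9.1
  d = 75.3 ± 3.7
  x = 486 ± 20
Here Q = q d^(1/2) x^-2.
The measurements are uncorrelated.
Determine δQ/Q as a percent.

Q is a product of powers, so relative uncertainties combine in quadrature:
  (1·δq/q)² = (1×0.0778)² = 0.00605;  (½·δd/d)² = (0.5×0.0491)² = 0.000604;  (-2·δx/x)² = (-2×0.0412)² = 0.00677
δQ/Q = √(0.0134) = 0.116

11.6%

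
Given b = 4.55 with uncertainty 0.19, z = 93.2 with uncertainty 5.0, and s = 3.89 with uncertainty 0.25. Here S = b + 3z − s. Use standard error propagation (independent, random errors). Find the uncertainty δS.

For a sum/difference, combine absolute errors in quadrature:
  (δb)² = 0.0361;  (3·δz)² = 225;  (δs)² = 0.0625
δS = √(225) = 15.0

15.0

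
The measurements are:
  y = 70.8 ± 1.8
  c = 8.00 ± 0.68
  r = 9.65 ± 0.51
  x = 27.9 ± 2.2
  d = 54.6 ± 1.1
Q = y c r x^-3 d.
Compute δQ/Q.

0.259

Each factor contributes (exponent × relative error)² to (δQ/Q)²:
  (1·δy/y)² = (1×0.0254)² = 0.000646;  (1·δc/c)² = (1×0.0850)² = 0.00723;  (1·δr/r)² = (1×0.0528)² = 0.00279;  (-3·δx/x)² = (-3×0.0789)² = 0.0560;  (1·δd/d)² = (1×0.0201)² = 0.000406
δQ/Q = √(0.0670) = 0.259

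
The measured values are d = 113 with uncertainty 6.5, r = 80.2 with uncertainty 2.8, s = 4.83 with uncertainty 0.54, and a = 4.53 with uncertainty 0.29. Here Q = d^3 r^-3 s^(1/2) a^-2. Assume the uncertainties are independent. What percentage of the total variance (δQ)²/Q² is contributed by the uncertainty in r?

18.2%

(δQ/Q)² = (3·δd/d)² + (-3·δr/r)² + (½·δs/s)² + (-2·δa/a)²
  d term: (3×0.0575)² = 0.0298
  r term: (-3×0.0349)² = 0.0110
  s term: (0.5×0.112)² = 0.00312
  a term: (-2×0.0640)² = 0.0164
Total = 0.0603. Share from r = 0.0110/0.0603 = 0.182.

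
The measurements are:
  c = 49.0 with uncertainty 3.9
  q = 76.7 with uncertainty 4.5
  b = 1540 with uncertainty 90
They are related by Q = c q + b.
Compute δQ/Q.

Let p = c·q = 3760. δp/p = √((1·δc/c)² + (1·δq/q)²) = √(0.00633 + 0.00344) = 0.0989, so δp = 372.
Q = p + b: δQ = √(δp² + δb²) = √(1.38e+05 + 8100) = 382
Q = 5300, so δQ/Q = 382/5300 = 0.0722.

0.0722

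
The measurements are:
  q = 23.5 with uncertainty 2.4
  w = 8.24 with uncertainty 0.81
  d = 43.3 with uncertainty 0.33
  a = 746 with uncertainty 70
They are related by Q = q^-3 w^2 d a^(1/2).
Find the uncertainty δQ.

Since Q is a product/quotient, work with relative uncertainties:
  (-3·δq/q)² = (-3×0.102)² = 0.0939;  (2·δw/w)² = (2×0.0983)² = 0.0387;  (1·δd/d)² = (1×0.00762)² = 5.81e-05;  (½·δa/a)² = (0.5×0.0938)² = 0.00220
δQ/Q = √(0.135) = 0.367
Q = 6.19, so δQ = 0.367 × 6.19 = 2.27.

2.27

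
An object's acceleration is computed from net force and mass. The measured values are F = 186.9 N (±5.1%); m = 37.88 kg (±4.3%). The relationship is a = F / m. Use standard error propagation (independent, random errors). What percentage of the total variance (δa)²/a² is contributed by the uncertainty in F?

58.4%

(δa/a)² = (1·δF/F)² + (-1·δm/m)²
  F term: (1×0.0510)² = 0.00260
  m term: (-1×0.0430)² = 0.00185
Total = 0.00445. Share from F = 0.00260/0.00445 = 0.584.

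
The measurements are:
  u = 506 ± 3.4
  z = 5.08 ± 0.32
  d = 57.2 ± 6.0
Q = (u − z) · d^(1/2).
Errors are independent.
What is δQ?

Let w = u − z = 501. δw = √(δu² + δz²) = √(11.6 + 0.102) = 3.42, so δw/w = 0.00682.
Q is then a monomial in w, d:
δQ/Q = √((δw/w)² + (½·δd/d)²) = √(4.65e-05 + 0.00275) = 0.0529
Q = 3790, so δQ = 0.0529 × 3790 = 200.

200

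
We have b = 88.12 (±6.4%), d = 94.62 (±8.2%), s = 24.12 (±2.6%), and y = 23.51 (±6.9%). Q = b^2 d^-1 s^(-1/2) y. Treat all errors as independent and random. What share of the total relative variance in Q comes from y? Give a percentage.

(δQ/Q)² = (2·δb/b)² + (-1·δd/d)² + (−½·δs/s)² + (1·δy/y)²
  b term: (2×0.0640)² = 0.0164
  d term: (-1×0.0820)² = 0.00672
  s term: (-0.5×0.0260)² = 0.000169
  y term: (1×0.0690)² = 0.00476
Total = 0.0280. Share from y = 0.00476/0.0280 = 0.170.

17.0%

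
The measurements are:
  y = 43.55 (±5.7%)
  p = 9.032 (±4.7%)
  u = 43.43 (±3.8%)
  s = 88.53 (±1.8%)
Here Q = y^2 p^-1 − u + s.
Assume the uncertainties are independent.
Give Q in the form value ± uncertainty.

255.1 ± 26.0

Let w = y^2·p^-1 = 210.0. δw/w = √((2·δy/y)² + (-1·δp/p)²) = √(0.0130 + 0.00221) = 0.123, so δw = 25.9.
Q = w − u + s: δQ = √(δw² + δu² + δs²) = √(670 + 2.72 + 2.54) = 26.0
Q = 255.1.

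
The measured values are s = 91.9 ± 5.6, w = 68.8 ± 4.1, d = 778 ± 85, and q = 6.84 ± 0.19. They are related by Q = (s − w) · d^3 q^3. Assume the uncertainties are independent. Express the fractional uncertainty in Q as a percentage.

Let u = s − w = 23.1. δu = √(δs² + δw²) = √(31.4 + 16.8) = 6.94, so δu/u = 0.300.
Q is then a monomial in u, d, q:
δQ/Q = √((δu/u)² + (3·δd/d)² + (3·δq/q)²) = √(0.0903 + 0.107 + 0.00694) = 0.452

45.2%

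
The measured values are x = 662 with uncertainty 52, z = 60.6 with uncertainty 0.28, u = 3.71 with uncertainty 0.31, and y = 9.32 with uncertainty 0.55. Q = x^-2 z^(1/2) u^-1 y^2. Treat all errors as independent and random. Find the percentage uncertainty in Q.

For a monomial Q ∝ x^-2, z^(1/2), u^-1, y^2, fractional errors add in quadrature:
  (-2·δx/x)² = (-2×0.0785)² = 0.0247;  (½·δz/z)² = (0.5×0.00462)² = 5.34e-06;  (-1·δu/u)² = (-1×0.0836)² = 0.00698;  (2·δy/y)² = (2×0.0590)² = 0.0139
δQ/Q = √(0.0456) = 0.214

21.4%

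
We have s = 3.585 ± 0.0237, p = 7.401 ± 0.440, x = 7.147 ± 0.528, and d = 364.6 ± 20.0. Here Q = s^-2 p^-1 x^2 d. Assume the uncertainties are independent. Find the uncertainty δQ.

For a monomial Q ∝ s^-2, p^-1, x^2, d, fractional errors add in quadrature:
  (-2·δs/s)² = (-2×0.00661)² = 0.000175;  (-1·δp/p)² = (-1×0.0595)² = 0.00353;  (2·δx/x)² = (2×0.0739)² = 0.0218;  (1·δd/d)² = (1×0.0549)² = 0.00301
δQ/Q = √(0.0285) = 0.169
Q = 195.8, so δQ = 0.169 × 195.8 = 33.1.

33.1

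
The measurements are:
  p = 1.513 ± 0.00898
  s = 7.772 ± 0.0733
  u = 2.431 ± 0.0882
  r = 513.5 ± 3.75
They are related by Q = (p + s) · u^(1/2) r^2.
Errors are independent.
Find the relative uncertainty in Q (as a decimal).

0.0246

Let w = p + s = 9.285. δw = √(δp² + δs²) = √(8.06e-05 + 0.00537) = 0.0738, so δw/w = 0.00795.
Q is then a monomial in w, u, r:
δQ/Q = √((δw/w)² + (½·δu/u)² + (2·δr/r)²) = √(6.33e-05 + 0.000329 + 0.000213) = 0.0246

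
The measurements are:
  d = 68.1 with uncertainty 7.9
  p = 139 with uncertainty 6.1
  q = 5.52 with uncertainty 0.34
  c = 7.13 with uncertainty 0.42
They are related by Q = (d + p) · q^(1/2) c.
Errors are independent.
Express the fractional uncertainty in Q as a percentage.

8.21%

Let u = d + p = 207. δu = √(δd² + δp²) = √(62.4 + 37.2) = 9.98, so δu/u = 0.0482.
Q is then a monomial in u, q, c:
δQ/Q = √((δu/u)² + (½·δq/q)² + (1·δc/c)²) = √(0.00232 + 0.000948 + 0.00347) = 0.0821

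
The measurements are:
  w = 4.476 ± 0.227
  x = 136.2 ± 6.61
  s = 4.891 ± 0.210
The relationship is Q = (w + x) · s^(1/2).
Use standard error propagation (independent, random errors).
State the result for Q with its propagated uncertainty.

Let u = w + x = 140.7. δu = √(δw² + δx²) = √(0.0515 + 43.7) = 6.61, so δu/u = 0.0470.
Q is then a monomial in u, s:
δQ/Q = √((δu/u)² + (½·δs/s)²) = √(0.00221 + 0.000461) = 0.0517
Q = 311.1, so δQ = 0.0517 × 311.1 = 16.1.

311.1 ± 16.1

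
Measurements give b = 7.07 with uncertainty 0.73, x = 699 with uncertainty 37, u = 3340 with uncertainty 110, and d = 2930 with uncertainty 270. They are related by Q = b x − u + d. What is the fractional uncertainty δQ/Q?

0.142

Let p = b·x = 4940. δp/p = √((1·δb/b)² + (1·δx/x)²) = √(0.0107 + 0.00280) = 0.116, so δp = 573.
Q = p − u + d: δQ = √(δp² + δu² + δd²) = √(3.29e+05 + 12100 + 72900) = 643
Q = 4530, so δQ/Q = 643/4530 = 0.142.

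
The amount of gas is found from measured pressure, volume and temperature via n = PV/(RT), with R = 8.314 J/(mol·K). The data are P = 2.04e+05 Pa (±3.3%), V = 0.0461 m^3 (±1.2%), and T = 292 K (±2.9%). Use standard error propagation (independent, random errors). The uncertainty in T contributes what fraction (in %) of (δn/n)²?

(δn/n)² = (1·δP/P)² + (1·δV/V)² + (-1·δT/T)²
  P term: (1×0.0330)² = 0.00109
  V term: (1×0.0120)² = 0.000144
  T term: (-1×0.0290)² = 0.000841
Total = 0.00207. Share from T = 0.000841/0.00207 = 0.405.

40.5%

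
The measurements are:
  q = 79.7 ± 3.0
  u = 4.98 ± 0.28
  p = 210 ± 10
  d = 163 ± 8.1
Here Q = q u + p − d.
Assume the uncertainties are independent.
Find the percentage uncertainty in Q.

6.71%

Let w = q·u = 397. δw/w = √((1·δq/q)² + (1·δu/u)²) = √(0.00142 + 0.00316) = 0.0677, so δw = 26.9.
Q = w + p − d: δQ = √(δw² + δp² + δd²) = √(721 + 100 + 65.6) = 29.8
Q = 444, so δQ/Q = 29.8/444 = 0.0671.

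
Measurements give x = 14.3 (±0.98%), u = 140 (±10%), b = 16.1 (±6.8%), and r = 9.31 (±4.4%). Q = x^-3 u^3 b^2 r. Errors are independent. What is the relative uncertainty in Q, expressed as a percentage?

33.4%

Each factor contributes (exponent × relative error)² to (δQ/Q)²:
  (-3·δx/x)² = (-3×0.00980)² = 0.000864;  (3·δu/u)² = (3×0.100)² = 0.0900;  (2·δb/b)² = (2×0.0680)² = 0.0185;  (1·δr/r)² = (1×0.0440)² = 0.00194
δQ/Q = √(0.111) = 0.334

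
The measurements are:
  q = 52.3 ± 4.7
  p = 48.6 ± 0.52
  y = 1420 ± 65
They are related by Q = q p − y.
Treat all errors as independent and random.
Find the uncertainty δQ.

Let w = q·p = 2540. δw/w = √((1·δq/q)² + (1·δp/p)²) = √(0.00808 + 0.000114) = 0.0905, so δw = 230.
Q = w − y: δQ = √(δw² + δy²) = √(52900 + 4220) = 239

239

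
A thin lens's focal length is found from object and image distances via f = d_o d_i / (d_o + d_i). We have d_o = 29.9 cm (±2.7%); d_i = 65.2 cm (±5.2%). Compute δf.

0.506 cm

∂f/∂d_o = (d_i/(d_o+d_i))² = 0.470;  ∂f/∂d_i = (d_o/(d_o+d_i))² = 0.0989
δf = √((∂f/∂d_o · δd_o)² + (∂f/∂d_i · δd_i)²) = √(0.144 + 0.112) = 0.506 cm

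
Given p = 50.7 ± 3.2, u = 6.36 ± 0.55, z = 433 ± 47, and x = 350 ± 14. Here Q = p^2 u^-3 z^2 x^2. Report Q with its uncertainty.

Products/powers → add relative errors in quadrature, weighted by exponent:
  (2·δp/p)² = (2×0.0631)² = 0.0159;  (-3·δu/u)² = (-3×0.0865)² = 0.0673;  (2·δz/z)² = (2×0.109)² = 0.0471;  (2·δx/x)² = (2×0.0400)² = 0.00640
δQ/Q = √(0.137) = 0.370
Q = 2.29e+11, so δQ = 0.370 × 2.29e+11 = 8.49e+10.

(2.29 ± 0.849) × 10^11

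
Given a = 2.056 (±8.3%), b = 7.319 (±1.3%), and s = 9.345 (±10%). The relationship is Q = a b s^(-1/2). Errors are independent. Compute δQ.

0.481

Relative error in a monomial: (δQ/Q)² = Σ (nᵢ · δxᵢ/xᵢ)².
  (1·δa/a)² = (1×0.0830)² = 0.00689;  (1·δb/b)² = (1×0.0130)² = 0.000169;  (−½·δs/s)² = (-0.5×0.100)² = 0.00250
δQ/Q = √(0.00956) = 0.0978
Q = 4.922, so δQ = 0.0978 × 4.922 = 0.481.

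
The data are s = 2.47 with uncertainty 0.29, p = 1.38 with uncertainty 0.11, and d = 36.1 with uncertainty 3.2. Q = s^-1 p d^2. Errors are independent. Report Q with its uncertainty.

Relative error in a monomial: (δQ/Q)² = Σ (nᵢ · δxᵢ/xᵢ)².
  (-1·δs/s)² = (-1×0.117)² = 0.0138;  (1·δp/p)² = (1×0.0797)² = 0.00635;  (2·δd/d)² = (2×0.0886)² = 0.0314
δQ/Q = √(0.0516) = 0.227
Q = 728, so δQ = 0.227 × 728 = 165.

728 ± 165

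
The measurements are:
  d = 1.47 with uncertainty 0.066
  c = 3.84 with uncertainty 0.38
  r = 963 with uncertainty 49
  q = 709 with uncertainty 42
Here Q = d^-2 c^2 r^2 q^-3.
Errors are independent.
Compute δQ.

For a monomial Q ∝ d^-2, c^2, r^2, q^-3, fractional errors add in quadrature:
  (-2·δd/d)² = (-2×0.0449)² = 0.00806;  (2·δc/c)² = (2×0.0990)² = 0.0392;  (2·δr/r)² = (2×0.0509)² = 0.0104;  (-3·δq/q)² = (-3×0.0592)² = 0.0316
δQ/Q = √(0.0892) = 0.299
Q = 0.0178, so δQ = 0.299 × 0.0178 = 0.00530.

0.00530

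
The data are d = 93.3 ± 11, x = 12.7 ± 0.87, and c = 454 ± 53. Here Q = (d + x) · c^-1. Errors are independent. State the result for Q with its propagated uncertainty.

0.233 ± 0.0365

Let u = d + x = 106. δu = √(δd² + δx²) = √(121 + 0.757) = 11.0, so δu/u = 0.104.
Q is then a monomial in u, c:
δQ/Q = √((δu/u)² + (-1·δc/c)²) = √(0.0108 + 0.0136) = 0.156
Q = 0.233, so δQ = 0.156 × 0.233 = 0.0365.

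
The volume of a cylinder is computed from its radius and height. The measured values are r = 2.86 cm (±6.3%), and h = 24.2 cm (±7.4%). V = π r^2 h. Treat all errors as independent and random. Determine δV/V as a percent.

V is a product of powers, so relative uncertainties combine in quadrature:
  (2·δr/r)² = (2×0.0630)² = 0.0159;  (1·δh/h)² = (1×0.0740)² = 0.00548
δV/V = √(0.0214) = 0.146

14.6%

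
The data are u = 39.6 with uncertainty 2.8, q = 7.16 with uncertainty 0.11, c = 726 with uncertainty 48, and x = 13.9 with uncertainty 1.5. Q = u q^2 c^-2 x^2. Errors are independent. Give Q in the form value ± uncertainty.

0.744 ± 0.197

Relative error in a monomial: (δQ/Q)² = Σ (nᵢ · δxᵢ/xᵢ)².
  (1·δu/u)² = (1×0.0707)² = 0.00500;  (2·δq/q)² = (2×0.0154)² = 0.000944;  (-2·δc/c)² = (-2×0.0661)² = 0.0175;  (2·δx/x)² = (2×0.108)² = 0.0466
δQ/Q = √(0.0700) = 0.265
Q = 0.744, so δQ = 0.265 × 0.744 = 0.197.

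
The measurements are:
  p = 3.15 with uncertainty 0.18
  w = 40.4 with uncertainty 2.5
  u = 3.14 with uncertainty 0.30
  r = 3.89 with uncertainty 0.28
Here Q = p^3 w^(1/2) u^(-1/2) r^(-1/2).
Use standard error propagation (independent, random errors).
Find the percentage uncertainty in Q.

18.4%

Products/powers → add relative errors in quadrature, weighted by exponent:
  (3·δp/p)² = (3×0.0571)² = 0.0294;  (½·δw/w)² = (0.5×0.0619)² = 0.000957;  (−½·δu/u)² = (-0.5×0.0955)² = 0.00228;  (−½·δr/r)² = (-0.5×0.0720)² = 0.00130
δQ/Q = √(0.0339) = 0.184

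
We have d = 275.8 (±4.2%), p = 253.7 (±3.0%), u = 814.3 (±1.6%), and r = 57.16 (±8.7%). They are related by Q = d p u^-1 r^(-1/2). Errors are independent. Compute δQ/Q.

Each factor contributes (exponent × relative error)² to (δQ/Q)²:
  (1·δd/d)² = (1×0.0420)² = 0.00176;  (1·δp/p)² = (1×0.0300)² = 0.000900;  (-1·δu/u)² = (-1×0.0160)² = 0.000256;  (−½·δr/r)² = (-0.5×0.0870)² = 0.00189
δQ/Q = √(0.00481) = 0.0694

0.0694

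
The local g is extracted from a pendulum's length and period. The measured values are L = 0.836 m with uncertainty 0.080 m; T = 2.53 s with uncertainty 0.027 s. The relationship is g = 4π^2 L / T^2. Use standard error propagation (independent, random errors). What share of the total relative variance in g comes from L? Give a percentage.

95.3%

(δg/g)² = (1·δL/L)² + (-2·δT/T)²
  L term: (1×0.0957)² = 0.00916
  T term: (-2×0.0107)² = 0.000456
Total = 0.00961. Share from L = 0.00916/0.00961 = 0.953.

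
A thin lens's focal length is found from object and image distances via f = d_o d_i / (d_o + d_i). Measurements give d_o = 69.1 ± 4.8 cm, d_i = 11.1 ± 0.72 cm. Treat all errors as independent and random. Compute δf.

0.542 cm

∂f/∂d_o = (d_i/(d_o+d_i))² = 0.0192;  ∂f/∂d_i = (d_o/(d_o+d_i))² = 0.742
δf = √((∂f/∂d_o · δd_o)² + (∂f/∂d_i · δd_i)²) = √(0.00845 + 0.286) = 0.542 cm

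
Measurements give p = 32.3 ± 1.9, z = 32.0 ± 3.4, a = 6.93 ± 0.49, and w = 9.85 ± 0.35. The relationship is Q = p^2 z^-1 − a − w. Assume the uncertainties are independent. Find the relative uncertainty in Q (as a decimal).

0.329

Let h = p^2·z^-1 = 32.6. δh/h = √((2·δp/p)² + (-1·δz/z)²) = √(0.0138 + 0.0113) = 0.159, so δh = 5.17.
Q = h − a − w: δQ = √(δh² + δa² + δw²) = √(26.7 + 0.240 + 0.122) = 5.20
Q = 15.8, so δQ/Q = 5.20/15.8 = 0.329.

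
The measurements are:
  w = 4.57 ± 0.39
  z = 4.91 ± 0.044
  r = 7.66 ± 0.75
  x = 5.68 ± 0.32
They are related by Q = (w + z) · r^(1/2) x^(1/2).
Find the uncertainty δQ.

4.38

Let u = w + z = 9.48. δu = √(δw² + δz²) = √(0.152 + 0.00194) = 0.392, so δu/u = 0.0414.
Q is then a monomial in u, r, x:
δQ/Q = √((δu/u)² + (½·δr/r)² + (½·δx/x)²) = √(0.00171 + 0.00240 + 0.000793) = 0.0700
Q = 62.5, so δQ = 0.0700 × 62.5 = 4.38.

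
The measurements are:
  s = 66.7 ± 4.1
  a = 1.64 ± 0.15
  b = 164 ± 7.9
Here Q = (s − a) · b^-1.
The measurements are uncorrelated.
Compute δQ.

Let u = s − a = 65.1. δu = √(δs² + δa²) = √(16.8 + 0.0225) = 4.10, so δu/u = 0.0631.
Q is then a monomial in u, b:
δQ/Q = √((δu/u)² + (-1·δb/b)²) = √(0.00398 + 0.00232) = 0.0794
Q = 0.397, so δQ = 0.0794 × 0.397 = 0.0315.

0.0315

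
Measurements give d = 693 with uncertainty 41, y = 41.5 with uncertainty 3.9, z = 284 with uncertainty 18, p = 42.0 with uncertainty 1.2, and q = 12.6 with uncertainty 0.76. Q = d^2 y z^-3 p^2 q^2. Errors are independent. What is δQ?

67500

Relative error in a monomial: (δQ/Q)² = Σ (nᵢ · δxᵢ/xᵢ)².
  (2·δd/d)² = (2×0.0592)² = 0.0140;  (1·δy/y)² = (1×0.0940)² = 0.00883;  (-3·δz/z)² = (-3×0.0634)² = 0.0362;  (2·δp/p)² = (2×0.0286)² = 0.00327;  (2·δq/q)² = (2×0.0603)² = 0.0146
δQ/Q = √(0.0768) = 0.277
Q = 2.44e+05, so δQ = 0.277 × 2.44e+05 = 67500.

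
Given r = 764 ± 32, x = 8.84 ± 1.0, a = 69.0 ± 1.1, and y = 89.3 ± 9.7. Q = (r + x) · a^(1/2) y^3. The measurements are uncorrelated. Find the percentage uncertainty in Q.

Let u = r + x = 773. δu = √(δr² + δx²) = √(1020 + 1.00) = 32.0, so δu/u = 0.0414.
Q is then a monomial in u, a, y:
δQ/Q = √((δu/u)² + (½·δa/a)² + (3·δy/y)²) = √(0.00172 + 6.35e-05 + 0.106) = 0.329

32.9%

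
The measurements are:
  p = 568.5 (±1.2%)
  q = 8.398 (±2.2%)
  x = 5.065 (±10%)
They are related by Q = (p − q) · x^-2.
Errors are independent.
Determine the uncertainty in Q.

Let u = p − q = 560.1. δu = √(δp² + δq²) = √(46.5 + 0.0341) = 6.82, so δu/u = 0.0122.
Q is then a monomial in u, x:
δQ/Q = √((δu/u)² + (-2·δx/x)²) = √(0.000148 + 0.0400) = 0.200
Q = 21.83, so δQ = 0.200 × 21.83 = 4.37.

4.37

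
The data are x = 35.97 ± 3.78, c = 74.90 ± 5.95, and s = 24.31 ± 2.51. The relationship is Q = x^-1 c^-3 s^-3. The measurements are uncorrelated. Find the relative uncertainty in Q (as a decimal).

Q is a product of powers, so relative uncertainties combine in quadrature:
  (-1·δx/x)² = (-1×0.105)² = 0.0110;  (-3·δc/c)² = (-3×0.0794)² = 0.0568;  (-3·δs/s)² = (-3×0.103)² = 0.0959
δQ/Q = √(0.164) = 0.405

0.405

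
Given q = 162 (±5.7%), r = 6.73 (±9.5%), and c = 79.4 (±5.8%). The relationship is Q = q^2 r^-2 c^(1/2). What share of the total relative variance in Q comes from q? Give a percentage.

26.0%

(δQ/Q)² = (2·δq/q)² + (-2·δr/r)² + (½·δc/c)²
  q term: (2×0.0570)² = 0.0130
  r term: (-2×0.0950)² = 0.0361
  c term: (0.5×0.0580)² = 0.000841
Total = 0.0499. Share from q = 0.0130/0.0499 = 0.260.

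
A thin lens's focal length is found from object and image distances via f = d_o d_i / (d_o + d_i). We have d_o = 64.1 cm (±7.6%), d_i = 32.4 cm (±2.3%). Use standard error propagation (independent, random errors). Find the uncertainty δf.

∂f/∂d_o = (d_i/(d_o+d_i))² = 0.113;  ∂f/∂d_i = (d_o/(d_o+d_i))² = 0.441
δf = √((∂f/∂d_o · δd_o)² + (∂f/∂d_i · δd_i)²) = √(0.302 + 0.108) = 0.640 cm

0.640 cm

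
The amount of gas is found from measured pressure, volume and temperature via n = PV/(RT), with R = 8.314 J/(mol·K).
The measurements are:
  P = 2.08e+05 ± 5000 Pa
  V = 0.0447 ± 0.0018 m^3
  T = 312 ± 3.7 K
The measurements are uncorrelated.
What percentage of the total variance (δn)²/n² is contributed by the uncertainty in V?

(δn/n)² = (1·δP/P)² + (1·δV/V)² + (-1·δT/T)²
  P term: (1×0.0240)² = 0.000578
  V term: (1×0.0403)² = 0.00162
  T term: (-1×0.0119)² = 0.000141
Total = 0.00234. Share from V = 0.00162/0.00234 = 0.693.

69.3%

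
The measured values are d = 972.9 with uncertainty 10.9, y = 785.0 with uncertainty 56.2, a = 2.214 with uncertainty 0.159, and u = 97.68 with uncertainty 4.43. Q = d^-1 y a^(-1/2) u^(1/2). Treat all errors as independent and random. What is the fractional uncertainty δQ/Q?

0.0840

Relative error in a monomial: (δQ/Q)² = Σ (nᵢ · δxᵢ/xᵢ)².
  (-1·δd/d)² = (-1×0.0112)² = 0.000126;  (1·δy/y)² = (1×0.0716)² = 0.00513;  (−½·δa/a)² = (-0.5×0.0718)² = 0.00129;  (½·δu/u)² = (0.5×0.0454)² = 0.000514
δQ/Q = √(0.00705) = 0.0840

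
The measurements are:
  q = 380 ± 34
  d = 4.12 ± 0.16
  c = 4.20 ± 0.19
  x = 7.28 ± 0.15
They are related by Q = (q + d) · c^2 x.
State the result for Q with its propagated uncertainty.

49300 ± 6330

Let u = q + d = 384. δu = √(δq² + δd²) = √(1160 + 0.0256) = 34.0, so δu/u = 0.0885.
Q is then a monomial in u, c, x:
δQ/Q = √((δu/u)² + (2·δc/c)² + (1·δx/x)²) = √(0.00783 + 0.00819 + 0.000425) = 0.128
Q = 49300, so δQ = 0.128 × 49300 = 6330.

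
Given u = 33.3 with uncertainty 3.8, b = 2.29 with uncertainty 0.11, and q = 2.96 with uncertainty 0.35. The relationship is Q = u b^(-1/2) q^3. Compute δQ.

Products/powers → add relative errors in quadrature, weighted by exponent:
  (1·δu/u)² = (1×0.114)² = 0.0130;  (−½·δb/b)² = (-0.5×0.0480)² = 0.000577;  (3·δq/q)² = (3×0.118)² = 0.126
δQ/Q = √(0.139) = 0.373
Q = 571, so δQ = 0.373 × 571 = 213.

213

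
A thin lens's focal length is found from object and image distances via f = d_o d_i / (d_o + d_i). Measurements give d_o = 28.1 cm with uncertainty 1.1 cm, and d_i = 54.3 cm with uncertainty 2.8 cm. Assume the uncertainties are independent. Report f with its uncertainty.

18.5 ± 0.578 cm

∂f/∂d_o = (d_i/(d_o+d_i))² = 0.434;  ∂f/∂d_i = (d_o/(d_o+d_i))² = 0.116
δf = √((∂f/∂d_o · δd_o)² + (∂f/∂d_i · δd_i)²) = √(0.228 + 0.106) = 0.578 cm
f = 18.5 cm.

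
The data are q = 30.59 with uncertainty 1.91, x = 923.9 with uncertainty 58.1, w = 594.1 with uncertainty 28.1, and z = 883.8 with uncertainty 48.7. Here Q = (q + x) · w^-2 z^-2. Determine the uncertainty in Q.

5.45e-10

Let u = q + x = 954.5. δu = √(δq² + δx²) = √(3.65 + 3380) = 58.1, so δu/u = 0.0609.
Q is then a monomial in u, w, z:
δQ/Q = √((δu/u)² + (-2·δw/w)² + (-2·δz/z)²) = √(0.00371 + 0.00895 + 0.0121) = 0.157
Q = 3.462e-09, so δQ = 0.157 × 3.462e-09 = 5.45e-10.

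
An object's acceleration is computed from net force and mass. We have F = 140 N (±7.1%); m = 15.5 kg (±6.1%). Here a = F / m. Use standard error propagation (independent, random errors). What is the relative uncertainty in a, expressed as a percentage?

Each factor contributes (exponent × relative error)² to (δa/a)²:
  (1·δF/F)² = (1×0.0710)² = 0.00504;  (-1·δm/m)² = (-1×0.0610)² = 0.00372
δa/a = √(0.00876) = 0.0936

9.36%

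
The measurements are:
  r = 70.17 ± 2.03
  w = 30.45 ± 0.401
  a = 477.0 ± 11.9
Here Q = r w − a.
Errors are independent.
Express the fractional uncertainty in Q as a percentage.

4.15%

Let p = r·w = 2137. δp/p = √((1·δr/r)² + (1·δw/w)²) = √(0.000837 + 0.000173) = 0.0318, so δp = 67.9.
Q = p − a: δQ = √(δp² + δa²) = √(4610 + 142) = 69.0
Q = 1660, so δQ/Q = 69.0/1660 = 0.0415.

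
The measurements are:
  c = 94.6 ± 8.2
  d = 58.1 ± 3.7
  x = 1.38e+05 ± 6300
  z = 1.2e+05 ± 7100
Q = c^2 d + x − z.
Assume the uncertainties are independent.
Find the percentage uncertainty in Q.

Let p = c^2·d = 5.2e+05. δp/p = √((2·δc/c)² + (1·δd/d)²) = √(0.0301 + 0.00406) = 0.185, so δp = 96000.
Q = p + x − z: δQ = √(δp² + δx² + δz²) = √(9.22e+09 + 3.97e+07 + 5.04e+07) = 96500
Q = 5.38e+05, so δQ/Q = 96500/5.38e+05 = 0.179.

17.9%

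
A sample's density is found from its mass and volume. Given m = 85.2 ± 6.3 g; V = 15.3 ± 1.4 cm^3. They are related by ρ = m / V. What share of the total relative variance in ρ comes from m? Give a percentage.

(δρ/ρ)² = (1·δm/m)² + (-1·δV/V)²
  m term: (1×0.0739)² = 0.00547
  V term: (-1×0.0915)² = 0.00837
Total = 0.0138. Share from m = 0.00547/0.0138 = 0.395.

39.5%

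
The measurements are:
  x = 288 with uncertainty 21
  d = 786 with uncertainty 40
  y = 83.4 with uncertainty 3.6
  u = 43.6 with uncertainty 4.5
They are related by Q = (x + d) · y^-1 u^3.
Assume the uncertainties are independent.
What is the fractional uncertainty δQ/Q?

Let w = x + d = 1070. δw = √(δx² + δd²) = √(441 + 1600) = 45.2, so δw/w = 0.0421.
Q is then a monomial in w, y, u:
δQ/Q = √((δw/w)² + (-1·δy/y)² + (3·δu/u)²) = √(0.00177 + 0.00186 + 0.0959) = 0.315

0.315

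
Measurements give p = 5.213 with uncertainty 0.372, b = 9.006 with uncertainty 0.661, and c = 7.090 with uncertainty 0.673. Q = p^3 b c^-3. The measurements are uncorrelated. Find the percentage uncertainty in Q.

Products/powers → add relative errors in quadrature, weighted by exponent:
  (3·δp/p)² = (3×0.0714)² = 0.0458;  (1·δb/b)² = (1×0.0734)² = 0.00539;  (-3·δc/c)² = (-3×0.0949)² = 0.0811
δQ/Q = √(0.132) = 0.364

36.4%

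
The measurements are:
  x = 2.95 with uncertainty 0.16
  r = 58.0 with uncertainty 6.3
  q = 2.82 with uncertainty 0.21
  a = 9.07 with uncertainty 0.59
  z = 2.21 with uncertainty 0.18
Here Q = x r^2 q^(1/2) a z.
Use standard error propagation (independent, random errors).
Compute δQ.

Q is a product of powers, so relative uncertainties combine in quadrature:
  (1·δx/x)² = (1×0.0542)² = 0.00294;  (2·δr/r)² = (2×0.109)² = 0.0472;  (½·δq/q)² = (0.5×0.0745)² = 0.00139;  (1·δa/a)² = (1×0.0650)² = 0.00423;  (1·δz/z)² = (1×0.0814)² = 0.00663
δQ/Q = √(0.0624) = 0.250
Q = 3.34e+05, so δQ = 0.250 × 3.34e+05 = 83400.

83400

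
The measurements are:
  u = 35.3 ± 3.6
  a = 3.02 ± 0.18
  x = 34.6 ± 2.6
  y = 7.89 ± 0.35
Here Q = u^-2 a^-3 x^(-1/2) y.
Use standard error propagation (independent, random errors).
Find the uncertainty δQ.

1.08e-05

Each factor contributes (exponent × relative error)² to (δQ/Q)²:
  (-2·δu/u)² = (-2×0.102)² = 0.0416;  (-3·δa/a)² = (-3×0.0596)² = 0.0320;  (−½·δx/x)² = (-0.5×0.0751)² = 0.00141;  (1·δy/y)² = (1×0.0444)² = 0.00197
δQ/Q = √(0.0770) = 0.277
Q = 3.91e-05, so δQ = 0.277 × 3.91e-05 = 1.08e-05.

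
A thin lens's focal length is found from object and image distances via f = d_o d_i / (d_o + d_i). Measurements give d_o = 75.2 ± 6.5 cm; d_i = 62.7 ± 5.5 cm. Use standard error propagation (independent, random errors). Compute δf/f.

∂f/∂d_o = (d_i/(d_o+d_i))² = 0.207;  ∂f/∂d_i = (d_o/(d_o+d_i))² = 0.297
δf = √((∂f/∂d_o · δd_o)² + (∂f/∂d_i · δd_i)²) = √(1.81 + 2.68) = 2.12 cm
f = 34.2 cm, so δf/f = 2.12/34.2 = 0.0619.

0.0619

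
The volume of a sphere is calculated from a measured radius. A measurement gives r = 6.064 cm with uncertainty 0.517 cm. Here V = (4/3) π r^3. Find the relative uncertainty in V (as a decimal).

0.256

For a monomial V ∝ r^3, fractional errors add in quadrature:
  (3·δr/r)² = (3×0.0853)² = 0.0654
δV/V = √(0.0654) = 0.256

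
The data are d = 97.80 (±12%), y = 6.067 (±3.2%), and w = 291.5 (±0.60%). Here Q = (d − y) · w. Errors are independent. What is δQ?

3430

Let u = d − y = 91.73. δu = √(δd² + δy²) = √(138 + 0.0377) = 11.7, so δu/u = 0.128.
Q is then a monomial in u, w:
δQ/Q = √((δu/u)² + (1·δw/w)²) = √(0.0164 + 3.6e-05) = 0.128
Q = 26740, so δQ = 0.128 × 26740 = 3430.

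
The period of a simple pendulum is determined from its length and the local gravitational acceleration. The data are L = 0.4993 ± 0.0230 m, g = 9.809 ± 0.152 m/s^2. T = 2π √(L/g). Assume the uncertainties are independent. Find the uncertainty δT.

0.0344 s

Each factor contributes (exponent × relative error)² to (δT/T)²:
  (½·δL/L)² = (0.5×0.0461)² = 0.000530;  (−½·δg/g)² = (-0.5×0.0155)² = 6e-05
δT/T = √(0.000591) = 0.0243
T = 1.418 s, so δT = 0.0243 × 1.418 = 0.0344 s.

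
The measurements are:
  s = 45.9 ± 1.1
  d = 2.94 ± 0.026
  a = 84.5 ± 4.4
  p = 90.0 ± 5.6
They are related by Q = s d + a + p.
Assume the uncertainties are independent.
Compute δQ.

7.91

Let w = s·d = 135. δw/w = √((1·δs/s)² + (1·δd/d)²) = √(0.000574 + 7.82e-05) = 0.0255, so δw = 3.45.
Q = w + a + p: δQ = √(δw² + δa² + δp²) = √(11.9 + 19.4 + 31.4) = 7.91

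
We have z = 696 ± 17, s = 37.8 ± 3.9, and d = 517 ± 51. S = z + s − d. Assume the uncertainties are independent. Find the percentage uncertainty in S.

S is a linear combination, so absolute uncertainties add in quadrature:
  (δz)² = 289;  (δs)² = 15.2;  (δd)² = 2600
δS = √(2910) = 53.9
S = 217, so δS/S = 53.9/217 = 0.249.

24.9%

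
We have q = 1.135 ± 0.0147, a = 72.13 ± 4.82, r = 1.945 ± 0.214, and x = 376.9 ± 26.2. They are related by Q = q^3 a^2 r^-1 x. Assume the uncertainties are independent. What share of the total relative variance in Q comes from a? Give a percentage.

(δQ/Q)² = (3·δq/q)² + (2·δa/a)² + (-1·δr/r)² + (1·δx/x)²
  q term: (3×0.0130)² = 0.00151
  a term: (2×0.0668)² = 0.0179
  r term: (-1×0.110)² = 0.0121
  x term: (1×0.0695)² = 0.00483
Total = 0.0363. Share from a = 0.0179/0.0363 = 0.492.

49.2%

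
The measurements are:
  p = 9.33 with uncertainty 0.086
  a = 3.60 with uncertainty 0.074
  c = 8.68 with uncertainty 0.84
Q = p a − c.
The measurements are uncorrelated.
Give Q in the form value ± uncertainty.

Let w = p·a = 33.6. δw/w = √((1·δp/p)² + (1·δa/a)²) = √(8.5e-05 + 0.000423) = 0.0225, so δw = 0.757.
Q = w − c: δQ = √(δw² + δc²) = √(0.573 + 0.706) = 1.13
Q = 24.9.

24.9 ± 1.13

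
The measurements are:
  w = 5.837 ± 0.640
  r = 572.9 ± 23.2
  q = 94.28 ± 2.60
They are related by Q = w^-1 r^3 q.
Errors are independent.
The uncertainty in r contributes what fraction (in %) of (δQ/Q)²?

53.6%

(δQ/Q)² = (-1·δw/w)² + (3·δr/r)² + (1·δq/q)²
  w term: (-1×0.110)² = 0.0120
  r term: (3×0.0405)² = 0.0148
  q term: (1×0.0276)² = 0.000761
Total = 0.0275. Share from r = 0.0148/0.0275 = 0.536.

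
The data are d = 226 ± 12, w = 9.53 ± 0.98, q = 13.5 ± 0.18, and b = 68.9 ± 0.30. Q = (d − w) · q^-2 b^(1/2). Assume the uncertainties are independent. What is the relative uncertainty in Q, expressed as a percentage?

Let u = d − w = 216. δu = √(δd² + δw²) = √(144 + 0.960) = 12.0, so δu/u = 0.0556.
Q is then a monomial in u, q, b:
δQ/Q = √((δu/u)² + (-2·δq/q)² + (½·δb/b)²) = √(0.00309 + 0.000711 + 4.74e-06) = 0.0617

6.17%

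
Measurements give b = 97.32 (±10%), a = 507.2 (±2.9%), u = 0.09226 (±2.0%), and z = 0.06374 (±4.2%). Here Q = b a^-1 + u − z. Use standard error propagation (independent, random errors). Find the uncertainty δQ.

0.0202

Let p = b·a^-1 = 0.1919. δp/p = √((1·δb/b)² + (-1·δa/a)²) = √(0.0100 + 0.000841) = 0.104, so δp = 0.0200.
Q = p + u − z: δQ = √(δp² + δu² + δz²) = √(0.000399 + 3.4e-06 + 7.17e-06) = 0.0202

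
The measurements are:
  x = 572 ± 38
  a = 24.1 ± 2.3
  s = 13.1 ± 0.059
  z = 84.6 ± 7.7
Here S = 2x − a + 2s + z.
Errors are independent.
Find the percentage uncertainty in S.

6.21%

Absolute uncertainties add in quadrature for a linear combination:
  (2·δx)² = 5780;  (δa)² = 5.29;  (2·δs)² = 0.0139;  (δz)² = 59.3
δS = √(5840) = 76.4
S = 1230, so δS/S = 76.4/1230 = 0.0621.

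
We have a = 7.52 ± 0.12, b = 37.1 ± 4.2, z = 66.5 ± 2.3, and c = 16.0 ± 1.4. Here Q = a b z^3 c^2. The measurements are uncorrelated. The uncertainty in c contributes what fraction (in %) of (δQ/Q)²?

(δQ/Q)² = (1·δa/a)² + (1·δb/b)² + (3·δz/z)² + (2·δc/c)²
  a term: (1×0.0160)² = 0.000255
  b term: (1×0.113)² = 0.0128
  z term: (3×0.0346)² = 0.0108
  c term: (2×0.0875)² = 0.0306
Total = 0.0545. Share from c = 0.0306/0.0545 = 0.562.

56.2%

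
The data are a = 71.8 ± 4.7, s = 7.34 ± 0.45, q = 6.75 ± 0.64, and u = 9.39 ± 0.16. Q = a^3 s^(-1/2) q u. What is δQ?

For a monomial Q ∝ a^3, s^(-1/2), q, u, fractional errors add in quadrature:
  (3·δa/a)² = (3×0.0655)² = 0.0386;  (−½·δs/s)² = (-0.5×0.0613)² = 0.000940;  (1·δq/q)² = (1×0.0948)² = 0.00899;  (1·δu/u)² = (1×0.0170)² = 0.000290
δQ/Q = √(0.0488) = 0.221
Q = 8.66e+06, so δQ = 0.221 × 8.66e+06 = 1.91e+06.

1.91e+06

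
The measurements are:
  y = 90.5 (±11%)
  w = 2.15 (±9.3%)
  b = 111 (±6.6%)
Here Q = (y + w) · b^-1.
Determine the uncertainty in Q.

0.105

Let u = y + w = 92.7. δu = √(δy² + δw²) = √(99.1 + 0.0400) = 9.96, so δu/u = 0.107.
Q is then a monomial in u, b:
δQ/Q = √((δu/u)² + (-1·δb/b)²) = √(0.0115 + 0.00436) = 0.126
Q = 0.835, so δQ = 0.126 × 0.835 = 0.105.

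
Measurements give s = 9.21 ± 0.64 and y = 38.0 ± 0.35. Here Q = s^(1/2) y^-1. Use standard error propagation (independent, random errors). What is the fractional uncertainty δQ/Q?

0.0359

For a monomial Q ∝ s^(1/2), y^-1, fractional errors add in quadrature:
  (½·δs/s)² = (0.5×0.0695)² = 0.00121;  (-1·δy/y)² = (-1×0.00921)² = 8.48e-05
δQ/Q = √(0.00129) = 0.0359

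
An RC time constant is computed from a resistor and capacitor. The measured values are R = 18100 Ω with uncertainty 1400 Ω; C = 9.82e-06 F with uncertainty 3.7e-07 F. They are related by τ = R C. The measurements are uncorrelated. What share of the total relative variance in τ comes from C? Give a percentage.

19.2%

(δτ/τ)² = (1·δR/R)² + (1·δC/C)²
  R term: (1×0.0773)² = 0.00598
  C term: (1×0.0377)² = 0.00142
Total = 0.00740. Share from C = 0.00142/0.00740 = 0.192.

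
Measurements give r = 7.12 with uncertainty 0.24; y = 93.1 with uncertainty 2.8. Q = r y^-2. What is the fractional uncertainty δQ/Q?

Since Q is a product/quotient, work with relative uncertainties:
  (1·δr/r)² = (1×0.0337)² = 0.00114;  (-2·δy/y)² = (-2×0.0301)² = 0.00362
δQ/Q = √(0.00475) = 0.0690

0.0690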